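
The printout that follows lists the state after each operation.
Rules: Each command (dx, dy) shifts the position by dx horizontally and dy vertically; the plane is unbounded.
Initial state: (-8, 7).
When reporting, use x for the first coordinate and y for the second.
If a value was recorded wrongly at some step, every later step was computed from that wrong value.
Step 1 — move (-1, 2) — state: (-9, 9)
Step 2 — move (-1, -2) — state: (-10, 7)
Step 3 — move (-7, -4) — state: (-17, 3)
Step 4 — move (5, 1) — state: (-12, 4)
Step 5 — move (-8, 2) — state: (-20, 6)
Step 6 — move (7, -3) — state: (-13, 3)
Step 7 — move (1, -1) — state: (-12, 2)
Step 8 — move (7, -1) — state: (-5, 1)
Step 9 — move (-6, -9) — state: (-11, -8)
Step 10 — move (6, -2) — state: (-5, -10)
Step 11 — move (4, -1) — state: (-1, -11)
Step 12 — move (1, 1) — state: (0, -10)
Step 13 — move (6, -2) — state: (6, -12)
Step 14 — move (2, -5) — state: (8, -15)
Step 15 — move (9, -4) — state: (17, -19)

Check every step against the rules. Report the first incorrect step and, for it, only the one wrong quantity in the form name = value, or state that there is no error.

step 14, y = -17

Recomputing the run from the initial state:
step 1: x = -9, y = 9
step 2: x = -10, y = 7
step 3: x = -17, y = 3
step 4: x = -12, y = 4
step 5: x = -20, y = 6
step 6: x = -13, y = 3
step 7: x = -12, y = 2
step 8: x = -5, y = 1
step 9: x = -11, y = -8
step 10: x = -5, y = -10
step 11: x = -1, y = -11
step 12: x = 0, y = -10
step 13: x = 6, y = -12
step 14: x = 8, y = -17
step 15: x = 17, y = -21
The first disagreement with the printout is at step 14, where the value should be y = -17.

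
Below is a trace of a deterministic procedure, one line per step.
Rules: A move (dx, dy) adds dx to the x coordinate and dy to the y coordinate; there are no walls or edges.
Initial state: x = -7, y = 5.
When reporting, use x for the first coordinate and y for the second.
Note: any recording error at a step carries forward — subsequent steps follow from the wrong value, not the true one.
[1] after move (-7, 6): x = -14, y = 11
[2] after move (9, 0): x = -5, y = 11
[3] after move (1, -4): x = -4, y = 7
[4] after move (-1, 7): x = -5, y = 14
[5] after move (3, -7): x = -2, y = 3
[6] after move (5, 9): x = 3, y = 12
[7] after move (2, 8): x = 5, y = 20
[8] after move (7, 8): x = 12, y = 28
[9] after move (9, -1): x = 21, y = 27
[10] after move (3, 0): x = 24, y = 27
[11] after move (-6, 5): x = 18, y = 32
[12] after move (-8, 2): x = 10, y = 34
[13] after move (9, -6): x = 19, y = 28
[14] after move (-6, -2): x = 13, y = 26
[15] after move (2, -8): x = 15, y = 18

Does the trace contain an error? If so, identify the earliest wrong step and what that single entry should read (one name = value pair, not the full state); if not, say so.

step 5, y = 7

Step 1: x = -7 + (-7) = -14, y = 5 + (6) = 11 — matches.
Step 2: x = -14 + (9) = -5, y = 11 + (0) = 11 — verified.
Step 3: x = -5 + (1) = -4, y = 11 + (-4) = 7 — same as recorded.
Step 4: x = -4 + (-1) = -5, y = 7 + (7) = 14 — consistent with the trace.
Step 5: x = -5 + (3) = -2, y = 14 + (-7) = 7 — not what was recorded.
The audit stops at step 5: the recorded entry is wrong and should be y = 7.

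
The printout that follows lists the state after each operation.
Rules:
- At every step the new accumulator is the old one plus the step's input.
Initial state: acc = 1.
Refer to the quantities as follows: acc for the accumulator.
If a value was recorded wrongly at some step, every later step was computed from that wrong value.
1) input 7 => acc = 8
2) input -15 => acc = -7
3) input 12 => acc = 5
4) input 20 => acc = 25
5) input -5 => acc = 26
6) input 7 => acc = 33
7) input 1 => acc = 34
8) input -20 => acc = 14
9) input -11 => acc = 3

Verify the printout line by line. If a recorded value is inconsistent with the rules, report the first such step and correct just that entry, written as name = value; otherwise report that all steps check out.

step 5, acc = 20

Recomputing the run from the initial state:
step 1: acc = 8
step 2: acc = -7
step 3: acc = 5
step 4: acc = 25
step 5: acc = 20
step 6: acc = 27
step 7: acc = 28
step 8: acc = 8
step 9: acc = -3
The first disagreement with the printout is at step 5, where the value should be acc = 20.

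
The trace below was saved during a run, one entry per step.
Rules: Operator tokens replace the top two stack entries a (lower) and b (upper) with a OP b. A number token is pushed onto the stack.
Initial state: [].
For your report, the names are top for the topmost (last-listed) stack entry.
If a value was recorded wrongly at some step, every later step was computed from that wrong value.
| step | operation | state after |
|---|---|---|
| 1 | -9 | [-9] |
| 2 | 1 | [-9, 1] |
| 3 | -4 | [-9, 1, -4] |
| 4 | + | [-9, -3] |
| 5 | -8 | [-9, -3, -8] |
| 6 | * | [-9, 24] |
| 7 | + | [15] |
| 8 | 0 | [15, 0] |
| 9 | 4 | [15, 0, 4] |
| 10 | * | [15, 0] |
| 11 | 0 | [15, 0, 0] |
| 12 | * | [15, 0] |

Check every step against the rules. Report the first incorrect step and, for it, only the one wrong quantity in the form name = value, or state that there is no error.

Recomputing the run from the initial state:
step 1: [-9]
step 2: [-9, 1]
step 3: [-9, 1, -4]
step 4: [-9, -3]
step 5: [-9, -3, -8]
step 6: [-9, 24]
step 7: [15]
step 8: [15, 0]
step 9: [15, 0, 4]
step 10: [15, 0]
step 11: [15, 0, 0]
step 12: [15, 0]
This matches the trace at every step.

no error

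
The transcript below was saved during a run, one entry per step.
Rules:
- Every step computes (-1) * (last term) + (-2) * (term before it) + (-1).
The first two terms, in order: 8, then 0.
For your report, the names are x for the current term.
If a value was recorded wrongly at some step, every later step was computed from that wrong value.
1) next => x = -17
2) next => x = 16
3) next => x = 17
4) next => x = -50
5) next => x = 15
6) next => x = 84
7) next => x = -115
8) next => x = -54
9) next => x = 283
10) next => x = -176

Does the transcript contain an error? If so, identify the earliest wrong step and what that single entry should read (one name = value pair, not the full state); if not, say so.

Recomputing the run from the initial state:
step 1: x = -17
step 2: x = 16
step 3: x = 17
step 4: x = -50
step 5: x = 15
step 6: x = 84
step 7: x = -115
step 8: x = -54
step 9: x = 283
step 10: x = -176
This matches the transcript at every step.

no error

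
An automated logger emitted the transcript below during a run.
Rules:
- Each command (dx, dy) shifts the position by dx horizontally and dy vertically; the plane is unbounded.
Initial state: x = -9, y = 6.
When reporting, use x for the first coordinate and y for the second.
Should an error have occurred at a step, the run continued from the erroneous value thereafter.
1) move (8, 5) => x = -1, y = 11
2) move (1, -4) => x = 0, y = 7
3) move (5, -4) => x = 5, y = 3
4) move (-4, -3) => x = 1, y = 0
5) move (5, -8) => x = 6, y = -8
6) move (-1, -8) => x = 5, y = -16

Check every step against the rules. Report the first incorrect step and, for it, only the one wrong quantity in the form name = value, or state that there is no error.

Step 1: x = -9 + (8) = -1, y = 6 + (5) = 11 — same as recorded.
Step 2: x = -1 + (1) = 0, y = 11 + (-4) = 7 — checks out.
Step 3: x = 0 + (5) = 5, y = 7 + (-4) = 3 — no discrepancy.
Step 4: x = 5 + (-4) = 1, y = 3 + (-3) = 0 — matches.
Step 5: x = 1 + (5) = 6, y = 0 + (-8) = -8 — exactly as logged.
Step 6: x = 6 + (-1) = 5, y = -8 + (-8) = -16 — matches.
All steps check out; nothing to correct.

no error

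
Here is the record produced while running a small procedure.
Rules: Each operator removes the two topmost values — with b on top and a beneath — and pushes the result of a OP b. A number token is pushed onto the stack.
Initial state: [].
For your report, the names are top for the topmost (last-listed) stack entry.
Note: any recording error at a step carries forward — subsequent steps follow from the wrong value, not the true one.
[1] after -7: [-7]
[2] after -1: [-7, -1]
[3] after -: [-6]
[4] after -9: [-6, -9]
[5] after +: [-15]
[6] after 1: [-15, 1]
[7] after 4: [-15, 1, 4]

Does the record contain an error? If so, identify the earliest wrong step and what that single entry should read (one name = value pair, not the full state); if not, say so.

Recomputing the run from the initial state:
step 1: [-7]
step 2: [-7, -1]
step 3: [-6]
step 4: [-6, -9]
step 5: [-15]
step 6: [-15, 1]
step 7: [-15, 1, 4]
This matches the record at every step.

no error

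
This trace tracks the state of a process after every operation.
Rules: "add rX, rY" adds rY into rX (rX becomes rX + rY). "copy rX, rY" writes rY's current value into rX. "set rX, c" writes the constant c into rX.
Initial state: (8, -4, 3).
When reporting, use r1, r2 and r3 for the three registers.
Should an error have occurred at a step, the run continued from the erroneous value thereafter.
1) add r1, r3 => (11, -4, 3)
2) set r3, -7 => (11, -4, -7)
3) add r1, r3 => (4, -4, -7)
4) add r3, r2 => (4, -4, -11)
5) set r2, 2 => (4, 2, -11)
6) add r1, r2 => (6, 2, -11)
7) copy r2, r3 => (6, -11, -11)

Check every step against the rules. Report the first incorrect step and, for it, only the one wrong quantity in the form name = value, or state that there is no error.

no error

Recomputing the run from the initial state:
step 1: r1 = 11, r2 = -4, r3 = 3
step 2: r1 = 11, r2 = -4, r3 = -7
step 3: r1 = 4, r2 = -4, r3 = -7
step 4: r1 = 4, r2 = -4, r3 = -11
step 5: r1 = 4, r2 = 2, r3 = -11
step 6: r1 = 6, r2 = 2, r3 = -11
step 7: r1 = 6, r2 = -11, r3 = -11
This matches the trace at every step.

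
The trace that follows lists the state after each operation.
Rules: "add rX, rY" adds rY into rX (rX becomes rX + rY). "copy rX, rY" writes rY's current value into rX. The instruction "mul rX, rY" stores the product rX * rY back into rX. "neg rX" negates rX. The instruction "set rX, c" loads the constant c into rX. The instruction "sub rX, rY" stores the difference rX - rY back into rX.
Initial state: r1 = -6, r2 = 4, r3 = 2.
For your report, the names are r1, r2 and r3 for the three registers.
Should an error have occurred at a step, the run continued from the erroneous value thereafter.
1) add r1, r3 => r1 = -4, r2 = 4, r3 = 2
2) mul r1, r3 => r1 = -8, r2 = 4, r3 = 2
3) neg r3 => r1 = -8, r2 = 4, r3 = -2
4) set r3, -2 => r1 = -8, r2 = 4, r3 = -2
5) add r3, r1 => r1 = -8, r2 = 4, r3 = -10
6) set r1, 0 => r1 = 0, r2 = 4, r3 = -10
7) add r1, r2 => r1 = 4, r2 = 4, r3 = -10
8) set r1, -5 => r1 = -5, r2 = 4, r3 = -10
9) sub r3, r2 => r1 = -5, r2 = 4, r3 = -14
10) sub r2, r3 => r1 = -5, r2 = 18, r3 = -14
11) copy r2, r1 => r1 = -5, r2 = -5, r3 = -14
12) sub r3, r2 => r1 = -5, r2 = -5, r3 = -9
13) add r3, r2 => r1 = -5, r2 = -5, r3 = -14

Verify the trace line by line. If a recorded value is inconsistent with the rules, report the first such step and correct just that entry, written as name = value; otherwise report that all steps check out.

no error

Step 1: r1 = -6 + 2 = -4 — checks out.
Step 2: r1 = -4 * 2 = -8 — agrees with the trace.
Step 3: r3 = -(2) = -2 — no discrepancy.
Step 4: r3 = -2 — agrees with the trace.
Step 5: r3 = -2 + -8 = -10 — exactly as logged.
Step 6: r1 = 0 — matches.
Step 7: r1 = 0 + 4 = 4 — confirmed correct.
Step 8: r1 = -5 — confirmed correct.
Step 9: r3 = -10 - 4 = -14 — exactly as logged.
Step 10: r2 = 4 - -14 = 18 — agrees with the trace.
Step 11: r2 = -5 — exactly as logged.
Step 12: r3 = -14 - -5 = -9 — exactly as logged.
Step 13: r3 = -9 + -5 = -14 — verified.
No step deviates from the rules.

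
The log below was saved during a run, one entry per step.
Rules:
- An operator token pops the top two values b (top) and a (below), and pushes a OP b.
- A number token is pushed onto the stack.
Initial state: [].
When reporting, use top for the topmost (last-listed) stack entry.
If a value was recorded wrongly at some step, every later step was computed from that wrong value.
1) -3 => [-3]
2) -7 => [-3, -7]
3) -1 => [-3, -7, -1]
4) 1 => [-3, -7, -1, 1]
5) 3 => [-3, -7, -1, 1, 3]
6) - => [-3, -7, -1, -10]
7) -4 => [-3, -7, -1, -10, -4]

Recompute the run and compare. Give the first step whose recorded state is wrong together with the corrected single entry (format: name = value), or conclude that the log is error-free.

step 6, top = -2

1. push -3: top = -3 (confirmed correct)
2. push -7: top = -7 (matches)
3. push -1: top = -1 (in agreement)
4. push 1: top = 1 (confirmed correct)
5. push 3: top = 3 (in agreement)
6. 1 - 3 = -2 (the log has a different value)
Step 6 is the first one off; corrected, top = -2.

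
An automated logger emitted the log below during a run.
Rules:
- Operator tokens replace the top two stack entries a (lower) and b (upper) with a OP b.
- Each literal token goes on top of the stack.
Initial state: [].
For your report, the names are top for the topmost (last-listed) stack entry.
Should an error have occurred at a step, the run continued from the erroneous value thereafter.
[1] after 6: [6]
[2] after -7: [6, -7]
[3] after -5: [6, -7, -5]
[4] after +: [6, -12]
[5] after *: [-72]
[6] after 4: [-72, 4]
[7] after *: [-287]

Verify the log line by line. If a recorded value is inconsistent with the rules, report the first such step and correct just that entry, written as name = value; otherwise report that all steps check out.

step 7, top = -288

Recomputing the run from the initial state:
step 1: [6]
step 2: [6, -7]
step 3: [6, -7, -5]
step 4: [6, -12]
step 5: [-72]
step 6: [-72, 4]
step 7: [-288]
The first disagreement with the log is at step 7, where the value should be top = -288.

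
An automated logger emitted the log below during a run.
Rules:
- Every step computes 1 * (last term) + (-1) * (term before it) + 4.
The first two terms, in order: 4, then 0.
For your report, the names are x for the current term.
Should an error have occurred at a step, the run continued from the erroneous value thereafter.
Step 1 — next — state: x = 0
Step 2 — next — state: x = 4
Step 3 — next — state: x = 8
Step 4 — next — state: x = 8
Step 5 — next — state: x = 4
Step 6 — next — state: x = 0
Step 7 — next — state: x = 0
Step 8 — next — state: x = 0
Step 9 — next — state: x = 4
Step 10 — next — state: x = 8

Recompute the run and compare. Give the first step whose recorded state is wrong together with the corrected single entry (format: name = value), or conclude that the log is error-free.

1. x = 1*(0) + (-1)*(4) + (4) = 0 (confirmed correct)
2. x = 1*(0) + (-1)*(0) + (4) = 4 (no discrepancy)
3. x = 1*(4) + (-1)*(0) + (4) = 8 (same as recorded)
4. x = 1*(8) + (-1)*(4) + (4) = 8 (confirmed correct)
5. x = 1*(8) + (-1)*(8) + (4) = 4 (same as recorded)
6. x = 1*(4) + (-1)*(8) + (4) = 0 (exactly as logged)
7. x = 1*(0) + (-1)*(4) + (4) = 0 (same as recorded)
8. x = 1*(0) + (-1)*(0) + (4) = 4 (first mismatch against the log)
First deviation found at step 8; the corrected entry is x = 4.

step 8, x = 4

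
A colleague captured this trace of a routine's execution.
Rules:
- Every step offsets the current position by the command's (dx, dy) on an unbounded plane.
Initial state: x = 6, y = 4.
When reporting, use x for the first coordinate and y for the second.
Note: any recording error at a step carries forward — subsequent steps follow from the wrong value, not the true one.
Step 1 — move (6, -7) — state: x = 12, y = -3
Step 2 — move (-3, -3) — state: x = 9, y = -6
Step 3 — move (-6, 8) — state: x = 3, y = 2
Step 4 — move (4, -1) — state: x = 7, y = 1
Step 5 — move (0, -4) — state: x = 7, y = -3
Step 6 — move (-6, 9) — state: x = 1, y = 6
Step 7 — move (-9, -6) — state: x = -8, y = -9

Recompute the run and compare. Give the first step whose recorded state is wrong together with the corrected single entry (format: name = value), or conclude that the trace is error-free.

step 7, y = 0

Recomputing the run from the initial state:
step 1: x = 12, y = -3
step 2: x = 9, y = -6
step 3: x = 3, y = 2
step 4: x = 7, y = 1
step 5: x = 7, y = -3
step 6: x = 1, y = 6
step 7: x = -8, y = 0
The first disagreement with the trace is at step 7, where the value should be y = 0.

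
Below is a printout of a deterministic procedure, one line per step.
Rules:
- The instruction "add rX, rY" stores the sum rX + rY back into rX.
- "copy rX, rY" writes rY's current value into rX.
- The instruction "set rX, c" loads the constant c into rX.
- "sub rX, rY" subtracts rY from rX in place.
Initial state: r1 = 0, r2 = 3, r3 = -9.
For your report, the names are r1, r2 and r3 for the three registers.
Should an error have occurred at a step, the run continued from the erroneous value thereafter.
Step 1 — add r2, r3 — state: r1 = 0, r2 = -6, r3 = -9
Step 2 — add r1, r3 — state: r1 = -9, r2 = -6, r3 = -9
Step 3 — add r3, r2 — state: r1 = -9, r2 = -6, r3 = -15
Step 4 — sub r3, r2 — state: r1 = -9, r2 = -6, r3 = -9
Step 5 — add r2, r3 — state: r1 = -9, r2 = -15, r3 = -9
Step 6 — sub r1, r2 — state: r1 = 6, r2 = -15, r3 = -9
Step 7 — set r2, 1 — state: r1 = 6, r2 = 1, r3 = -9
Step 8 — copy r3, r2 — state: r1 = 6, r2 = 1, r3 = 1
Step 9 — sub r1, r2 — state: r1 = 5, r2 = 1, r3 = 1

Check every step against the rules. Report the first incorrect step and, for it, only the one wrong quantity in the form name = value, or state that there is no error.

Recomputing the run from the initial state:
step 1: r1 = 0, r2 = -6, r3 = -9
step 2: r1 = -9, r2 = -6, r3 = -9
step 3: r1 = -9, r2 = -6, r3 = -15
step 4: r1 = -9, r2 = -6, r3 = -9
step 5: r1 = -9, r2 = -15, r3 = -9
step 6: r1 = 6, r2 = -15, r3 = -9
step 7: r1 = 6, r2 = 1, r3 = -9
step 8: r1 = 6, r2 = 1, r3 = 1
step 9: r1 = 5, r2 = 1, r3 = 1
This matches the printout at every step.

no error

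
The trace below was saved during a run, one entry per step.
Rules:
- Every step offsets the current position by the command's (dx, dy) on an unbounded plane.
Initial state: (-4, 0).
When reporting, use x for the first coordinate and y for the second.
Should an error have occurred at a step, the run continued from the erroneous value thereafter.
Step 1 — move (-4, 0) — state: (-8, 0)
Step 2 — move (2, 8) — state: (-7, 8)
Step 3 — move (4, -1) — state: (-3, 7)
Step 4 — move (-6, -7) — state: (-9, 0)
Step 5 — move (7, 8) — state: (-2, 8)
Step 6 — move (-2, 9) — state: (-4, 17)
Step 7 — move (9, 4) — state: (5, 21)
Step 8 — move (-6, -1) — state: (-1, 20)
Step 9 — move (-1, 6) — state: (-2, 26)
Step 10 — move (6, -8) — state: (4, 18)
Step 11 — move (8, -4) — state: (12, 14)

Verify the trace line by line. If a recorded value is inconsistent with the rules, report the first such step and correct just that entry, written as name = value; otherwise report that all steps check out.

Step 1: x = -4 + (-4) = -8, y = 0 + (0) = 0 — exactly as logged.
Step 2: x = -8 + (2) = -6, y = 0 + (8) = 8 — the trace disagrees here.
Conclusion: step 2 carries the first error; the entry should be x = -6.

step 2, x = -6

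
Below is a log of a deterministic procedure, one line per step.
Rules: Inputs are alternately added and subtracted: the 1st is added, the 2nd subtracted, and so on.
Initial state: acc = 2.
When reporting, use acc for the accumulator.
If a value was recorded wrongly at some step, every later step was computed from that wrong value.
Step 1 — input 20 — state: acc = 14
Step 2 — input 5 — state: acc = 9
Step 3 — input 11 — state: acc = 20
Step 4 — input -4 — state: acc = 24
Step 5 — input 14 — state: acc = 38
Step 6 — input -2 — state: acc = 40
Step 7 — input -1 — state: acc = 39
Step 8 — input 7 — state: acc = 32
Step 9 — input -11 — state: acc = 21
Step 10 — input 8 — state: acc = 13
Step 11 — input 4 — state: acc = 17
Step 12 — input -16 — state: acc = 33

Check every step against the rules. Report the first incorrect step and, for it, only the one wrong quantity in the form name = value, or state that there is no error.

1. acc = 2 + 20 = 22 (the log has a different value)
First incorrect step: 1; the correct value is acc = 22.

step 1, acc = 22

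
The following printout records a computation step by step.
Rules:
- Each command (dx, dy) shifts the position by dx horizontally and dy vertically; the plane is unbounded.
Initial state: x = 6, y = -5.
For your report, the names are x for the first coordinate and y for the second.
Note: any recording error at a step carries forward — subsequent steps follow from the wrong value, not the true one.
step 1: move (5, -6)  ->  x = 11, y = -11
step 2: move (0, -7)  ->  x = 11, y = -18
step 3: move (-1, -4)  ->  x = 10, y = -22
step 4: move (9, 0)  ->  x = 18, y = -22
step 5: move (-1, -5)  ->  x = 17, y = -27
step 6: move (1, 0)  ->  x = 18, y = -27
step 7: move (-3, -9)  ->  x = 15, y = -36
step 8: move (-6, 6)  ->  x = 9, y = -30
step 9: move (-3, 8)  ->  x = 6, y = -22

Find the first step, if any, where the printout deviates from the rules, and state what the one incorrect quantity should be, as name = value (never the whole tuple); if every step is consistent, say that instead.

step 4, x = 19

Step 1: x = 6 + (5) = 11, y = -5 + (-6) = -11 — matches.
Step 2: x = 11 + (0) = 11, y = -11 + (-7) = -18 — agrees with the printout.
Step 3: x = 11 + (-1) = 10, y = -18 + (-4) = -22 — checks out.
Step 4: x = 10 + (9) = 19, y = -22 + (0) = -22 — first mismatch against the printout.
The audit stops at step 4: the recorded entry is wrong and should be x = 19.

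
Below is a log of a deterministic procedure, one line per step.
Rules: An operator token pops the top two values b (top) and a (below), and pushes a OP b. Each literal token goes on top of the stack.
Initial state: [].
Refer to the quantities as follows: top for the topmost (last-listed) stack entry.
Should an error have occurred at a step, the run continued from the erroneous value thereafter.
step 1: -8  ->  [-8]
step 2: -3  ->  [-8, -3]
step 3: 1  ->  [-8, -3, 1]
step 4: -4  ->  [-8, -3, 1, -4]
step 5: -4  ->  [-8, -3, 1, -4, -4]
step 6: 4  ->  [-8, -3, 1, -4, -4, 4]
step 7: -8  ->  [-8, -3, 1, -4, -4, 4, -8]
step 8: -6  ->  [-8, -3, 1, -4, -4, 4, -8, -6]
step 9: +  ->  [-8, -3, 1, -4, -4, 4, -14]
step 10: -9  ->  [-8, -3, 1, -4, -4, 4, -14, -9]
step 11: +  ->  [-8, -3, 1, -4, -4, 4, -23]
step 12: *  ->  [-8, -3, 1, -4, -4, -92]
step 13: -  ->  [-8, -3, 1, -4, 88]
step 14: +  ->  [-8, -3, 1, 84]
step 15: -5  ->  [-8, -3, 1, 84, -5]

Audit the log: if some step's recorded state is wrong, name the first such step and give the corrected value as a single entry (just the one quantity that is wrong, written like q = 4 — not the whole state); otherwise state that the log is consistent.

no error

step 1: push -8: top = -8 -> matches
step 2: push -3: top = -3 -> same as recorded
step 3: push 1: top = 1 -> agrees with the log
step 4: push -4: top = -4 -> consistent with the log
step 5: push -4: top = -4 -> confirmed correct
step 6: push 4: top = 4 -> no discrepancy
step 7: push -8: top = -8 -> same as recorded
step 8: push -6: top = -6 -> checks out
step 9: -8 + -6 = -14 -> consistent with the log
step 10: push -9: top = -9 -> confirmed correct
step 11: -14 + -9 = -23 -> agrees with the log
step 12: 4 * -23 = -92 -> in agreement
step 13: -4 - -92 = 88 -> consistent with the log
step 14: -4 + 88 = 84 -> matches
step 15: push -5: top = -5 -> checks out
Each recorded entry agrees with the recomputation.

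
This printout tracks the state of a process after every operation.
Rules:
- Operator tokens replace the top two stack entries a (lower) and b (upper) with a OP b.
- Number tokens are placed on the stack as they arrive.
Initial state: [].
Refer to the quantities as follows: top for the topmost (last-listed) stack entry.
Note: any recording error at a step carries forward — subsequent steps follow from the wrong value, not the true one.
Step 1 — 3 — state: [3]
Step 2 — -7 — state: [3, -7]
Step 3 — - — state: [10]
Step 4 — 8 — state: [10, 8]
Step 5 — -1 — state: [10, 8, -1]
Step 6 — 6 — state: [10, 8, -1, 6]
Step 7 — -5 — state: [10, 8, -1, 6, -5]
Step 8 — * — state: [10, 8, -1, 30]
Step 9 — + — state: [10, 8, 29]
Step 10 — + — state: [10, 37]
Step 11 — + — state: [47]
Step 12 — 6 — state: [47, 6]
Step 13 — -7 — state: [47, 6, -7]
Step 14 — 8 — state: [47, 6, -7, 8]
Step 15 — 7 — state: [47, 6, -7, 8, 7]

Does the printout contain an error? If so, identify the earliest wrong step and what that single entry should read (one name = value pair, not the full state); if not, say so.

Step 1: push 3: top = 3 — exactly as logged.
Step 2: push -7: top = -7 — agrees with the printout.
Step 3: 3 - -7 = 10 — verified.
Step 4: push 8: top = 8 — in agreement.
Step 5: push -1: top = -1 — consistent with the printout.
Step 6: push 6: top = 6 — confirmed correct.
Step 7: push -5: top = -5 — no discrepancy.
Step 8: 6 * -5 = -30 — a discrepancy with the printout.
First deviation found at step 8; the corrected entry is top = -30.

step 8, top = -30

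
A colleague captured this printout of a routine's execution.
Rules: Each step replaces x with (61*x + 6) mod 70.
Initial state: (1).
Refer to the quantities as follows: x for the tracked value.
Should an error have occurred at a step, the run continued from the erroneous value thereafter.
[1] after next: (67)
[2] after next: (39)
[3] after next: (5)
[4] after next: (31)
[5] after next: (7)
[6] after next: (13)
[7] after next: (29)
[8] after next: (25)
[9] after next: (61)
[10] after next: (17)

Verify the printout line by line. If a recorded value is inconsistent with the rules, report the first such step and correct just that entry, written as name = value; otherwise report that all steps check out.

1. x = (61*1 + 6) mod 70 = 67 (matches)
2. x = (61*67 + 6) mod 70 = 33 (first mismatch against the printout)
The audit stops at step 2: the recorded entry is wrong and should be x = 33.

step 2, x = 33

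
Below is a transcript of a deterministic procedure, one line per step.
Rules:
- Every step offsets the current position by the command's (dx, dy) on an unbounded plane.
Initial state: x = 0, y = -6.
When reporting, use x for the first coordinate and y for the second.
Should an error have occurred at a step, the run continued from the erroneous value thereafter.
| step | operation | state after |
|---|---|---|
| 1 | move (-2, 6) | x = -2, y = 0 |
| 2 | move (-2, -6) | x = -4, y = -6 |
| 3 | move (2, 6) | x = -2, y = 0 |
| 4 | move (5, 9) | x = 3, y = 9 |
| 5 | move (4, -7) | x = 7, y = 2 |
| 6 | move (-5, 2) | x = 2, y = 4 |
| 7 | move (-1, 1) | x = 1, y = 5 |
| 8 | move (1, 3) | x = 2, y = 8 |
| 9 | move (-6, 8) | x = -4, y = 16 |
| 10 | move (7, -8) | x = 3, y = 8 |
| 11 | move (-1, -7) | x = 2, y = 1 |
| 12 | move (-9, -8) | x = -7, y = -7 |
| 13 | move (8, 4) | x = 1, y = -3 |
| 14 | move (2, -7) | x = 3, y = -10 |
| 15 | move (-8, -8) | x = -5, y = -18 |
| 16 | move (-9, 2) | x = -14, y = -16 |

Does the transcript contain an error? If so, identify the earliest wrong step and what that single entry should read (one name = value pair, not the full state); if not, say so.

step 1: x = 0 + (-2) = -2, y = -6 + (6) = 0 -> matches
step 2: x = -2 + (-2) = -4, y = 0 + (-6) = -6 -> consistent with the transcript
step 3: x = -4 + (2) = -2, y = -6 + (6) = 0 -> matches
step 4: x = -2 + (5) = 3, y = 0 + (9) = 9 -> verified
step 5: x = 3 + (4) = 7, y = 9 + (-7) = 2 -> matches
step 6: x = 7 + (-5) = 2, y = 2 + (2) = 4 -> confirmed correct
step 7: x = 2 + (-1) = 1, y = 4 + (1) = 5 -> same as recorded
step 8: x = 1 + (1) = 2, y = 5 + (3) = 8 -> verified
step 9: x = 2 + (-6) = -4, y = 8 + (8) = 16 -> same as recorded
step 10: x = -4 + (7) = 3, y = 16 + (-8) = 8 -> verified
step 11: x = 3 + (-1) = 2, y = 8 + (-7) = 1 -> same as recorded
step 12: x = 2 + (-9) = -7, y = 1 + (-8) = -7 -> checks out
step 13: x = -7 + (8) = 1, y = -7 + (4) = -3 -> agrees with the transcript
step 14: x = 1 + (2) = 3, y = -3 + (-7) = -10 -> confirmed correct
step 15: x = 3 + (-8) = -5, y = -10 + (-8) = -18 -> verified
step 16: x = -5 + (-9) = -14, y = -18 + (2) = -16 -> agrees with the transcript
Nothing is out of place; the run is error-free.

no error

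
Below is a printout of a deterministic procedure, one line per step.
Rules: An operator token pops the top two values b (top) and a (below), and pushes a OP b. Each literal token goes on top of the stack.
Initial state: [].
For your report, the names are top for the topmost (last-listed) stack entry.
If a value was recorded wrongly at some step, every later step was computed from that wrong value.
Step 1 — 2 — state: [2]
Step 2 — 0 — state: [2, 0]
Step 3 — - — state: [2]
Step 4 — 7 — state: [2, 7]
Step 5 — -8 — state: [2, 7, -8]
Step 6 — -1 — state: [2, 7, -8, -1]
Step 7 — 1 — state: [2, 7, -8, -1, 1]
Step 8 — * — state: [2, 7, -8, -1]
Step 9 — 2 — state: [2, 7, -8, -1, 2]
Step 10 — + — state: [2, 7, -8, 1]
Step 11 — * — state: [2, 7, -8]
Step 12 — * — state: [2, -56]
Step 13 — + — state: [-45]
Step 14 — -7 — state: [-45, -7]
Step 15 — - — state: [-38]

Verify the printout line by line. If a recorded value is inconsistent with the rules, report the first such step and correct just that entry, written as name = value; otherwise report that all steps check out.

Step 1: push 2: top = 2 — verified.
Step 2: push 0: top = 0 — in agreement.
Step 3: 2 - 0 = 2 — confirmed correct.
Step 4: push 7: top = 7 — agrees with the printout.
Step 5: push -8: top = -8 — matches.
Step 6: push -1: top = -1 — verified.
Step 7: push 1: top = 1 — consistent with the printout.
Step 8: -1 * 1 = -1 — checks out.
Step 9: push 2: top = 2 — confirmed correct.
Step 10: -1 + 2 = 1 — exactly as logged.
Step 11: -8 * 1 = -8 — in agreement.
Step 12: 7 * -8 = -56 — matches.
Step 13: 2 + -56 = -54 — the entry is off here.
Conclusion: step 13 carries the first error; the entry should be top = -54.

step 13, top = -54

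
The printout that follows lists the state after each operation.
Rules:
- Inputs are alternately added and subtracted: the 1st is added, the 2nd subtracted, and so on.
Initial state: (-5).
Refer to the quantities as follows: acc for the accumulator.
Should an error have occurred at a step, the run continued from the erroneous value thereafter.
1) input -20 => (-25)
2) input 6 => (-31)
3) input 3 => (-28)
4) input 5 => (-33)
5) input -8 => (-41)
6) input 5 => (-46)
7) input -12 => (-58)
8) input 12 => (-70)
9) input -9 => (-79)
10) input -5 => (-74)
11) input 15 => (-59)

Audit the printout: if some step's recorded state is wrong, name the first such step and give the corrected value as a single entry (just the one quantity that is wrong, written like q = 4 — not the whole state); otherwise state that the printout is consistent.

Step 1: acc = -5 + -20 = -25 — agrees with the printout.
Step 2: acc = -25 - 6 = -31 — in agreement.
Step 3: acc = -31 + 3 = -28 — matches.
Step 4: acc = -28 - 5 = -33 — in agreement.
Step 5: acc = -33 + -8 = -41 — consistent with the printout.
Step 6: acc = -41 - 5 = -46 — same as recorded.
Step 7: acc = -46 + -12 = -58 — agrees with the printout.
Step 8: acc = -58 - 12 = -70 — exactly as logged.
Step 9: acc = -70 + -9 = -79 — agrees with the printout.
Step 10: acc = -79 - -5 = -74 — in agreement.
Step 11: acc = -74 + 15 = -59 — matches.
No step deviates from the rules.

no error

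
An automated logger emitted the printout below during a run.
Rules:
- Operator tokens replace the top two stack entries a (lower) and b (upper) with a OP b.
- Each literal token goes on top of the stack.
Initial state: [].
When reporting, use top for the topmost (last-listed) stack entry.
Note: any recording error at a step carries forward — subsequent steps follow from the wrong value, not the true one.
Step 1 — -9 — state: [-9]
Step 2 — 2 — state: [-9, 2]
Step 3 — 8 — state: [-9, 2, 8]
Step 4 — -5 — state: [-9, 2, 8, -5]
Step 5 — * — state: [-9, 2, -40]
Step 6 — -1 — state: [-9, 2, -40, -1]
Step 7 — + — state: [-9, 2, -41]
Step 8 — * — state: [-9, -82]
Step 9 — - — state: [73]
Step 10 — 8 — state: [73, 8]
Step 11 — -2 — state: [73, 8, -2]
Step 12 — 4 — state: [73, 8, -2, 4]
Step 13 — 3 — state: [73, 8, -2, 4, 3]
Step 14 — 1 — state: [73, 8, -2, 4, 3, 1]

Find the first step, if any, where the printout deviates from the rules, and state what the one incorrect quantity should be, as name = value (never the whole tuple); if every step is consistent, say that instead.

no error

step 1: push -9: top = -9 -> verified
step 2: push 2: top = 2 -> agrees with the printout
step 3: push 8: top = 8 -> confirmed correct
step 4: push -5: top = -5 -> exactly as logged
step 5: 8 * -5 = -40 -> agrees with the printout
step 6: push -1: top = -1 -> confirmed correct
step 7: -40 + -1 = -41 -> confirmed correct
step 8: 2 * -41 = -82 -> checks out
step 9: -9 - -82 = 73 -> matches
step 10: push 8: top = 8 -> in agreement
step 11: push -2: top = -2 -> in agreement
step 12: push 4: top = 4 -> verified
step 13: push 3: top = 3 -> exactly as logged
step 14: push 1: top = 1 -> verified
All entries verified; no error found.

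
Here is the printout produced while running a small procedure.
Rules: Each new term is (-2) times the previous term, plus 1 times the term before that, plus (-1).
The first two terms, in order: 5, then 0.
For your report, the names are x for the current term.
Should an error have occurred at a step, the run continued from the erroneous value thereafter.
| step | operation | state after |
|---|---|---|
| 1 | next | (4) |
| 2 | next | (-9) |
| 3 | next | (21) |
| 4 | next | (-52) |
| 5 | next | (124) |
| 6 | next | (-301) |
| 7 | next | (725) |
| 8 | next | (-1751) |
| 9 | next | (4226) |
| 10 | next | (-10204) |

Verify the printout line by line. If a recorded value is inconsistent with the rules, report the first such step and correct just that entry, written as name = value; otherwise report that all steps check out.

step 8, x = -1752

Step 1: x = -2*(0) + (1)*(5) + (-1) = 4 — no discrepancy.
Step 2: x = -2*(4) + (1)*(0) + (-1) = -9 — agrees with the printout.
Step 3: x = -2*(-9) + (1)*(4) + (-1) = 21 — no discrepancy.
Step 4: x = -2*(21) + (1)*(-9) + (-1) = -52 — consistent with the printout.
Step 5: x = -2*(-52) + (1)*(21) + (-1) = 124 — exactly as logged.
Step 6: x = -2*(124) + (1)*(-52) + (-1) = -301 — agrees with the printout.
Step 7: x = -2*(-301) + (1)*(124) + (-1) = 725 — matches.
Step 8: x = -2*(725) + (1)*(-301) + (-1) = -1752 — first mismatch against the printout.
First incorrect step: 8; the correct value is x = -1752.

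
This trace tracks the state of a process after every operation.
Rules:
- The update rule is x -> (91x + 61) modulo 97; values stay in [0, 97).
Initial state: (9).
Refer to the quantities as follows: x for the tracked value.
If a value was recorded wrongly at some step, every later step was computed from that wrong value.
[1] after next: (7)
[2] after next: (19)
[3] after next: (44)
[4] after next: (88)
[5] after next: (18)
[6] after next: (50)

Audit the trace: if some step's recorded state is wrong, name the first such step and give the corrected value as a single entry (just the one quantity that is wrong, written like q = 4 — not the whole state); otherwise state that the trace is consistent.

Recomputing the run from the initial state:
step 1: x = 7
step 2: x = 19
step 3: x = 44
step 4: x = 88
step 5: x = 18
step 6: x = 50
This matches the trace at every step.

no error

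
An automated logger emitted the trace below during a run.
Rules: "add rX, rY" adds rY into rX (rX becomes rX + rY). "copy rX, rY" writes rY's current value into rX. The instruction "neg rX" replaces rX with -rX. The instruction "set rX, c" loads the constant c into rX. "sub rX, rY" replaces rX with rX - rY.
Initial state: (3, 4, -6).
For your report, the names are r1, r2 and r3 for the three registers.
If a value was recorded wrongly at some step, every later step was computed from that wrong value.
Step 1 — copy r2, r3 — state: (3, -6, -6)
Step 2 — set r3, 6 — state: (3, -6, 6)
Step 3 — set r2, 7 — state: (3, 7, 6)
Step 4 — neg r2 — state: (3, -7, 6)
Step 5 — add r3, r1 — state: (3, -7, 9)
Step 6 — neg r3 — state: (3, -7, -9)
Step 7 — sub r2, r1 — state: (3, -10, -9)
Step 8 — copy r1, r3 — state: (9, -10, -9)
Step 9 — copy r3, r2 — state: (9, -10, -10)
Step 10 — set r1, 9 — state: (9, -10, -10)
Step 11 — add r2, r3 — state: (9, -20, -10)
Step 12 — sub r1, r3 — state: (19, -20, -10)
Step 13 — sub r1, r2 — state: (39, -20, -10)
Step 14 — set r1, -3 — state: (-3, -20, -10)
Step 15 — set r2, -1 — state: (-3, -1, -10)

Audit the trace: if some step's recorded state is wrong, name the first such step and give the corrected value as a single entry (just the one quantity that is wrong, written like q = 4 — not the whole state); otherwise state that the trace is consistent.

1. r2 = -6 (exactly as logged)
2. r3 = 6 (agrees with the trace)
3. r2 = 7 (no discrepancy)
4. r2 = -(7) = -7 (agrees with the trace)
5. r3 = 6 + 3 = 9 (same as recorded)
6. r3 = -(9) = -9 (confirmed correct)
7. r2 = -7 - 3 = -10 (consistent with the trace)
8. r1 = -9 (the trace disagrees here)
First incorrect step: 8; the correct value is r1 = -9.

step 8, r1 = -9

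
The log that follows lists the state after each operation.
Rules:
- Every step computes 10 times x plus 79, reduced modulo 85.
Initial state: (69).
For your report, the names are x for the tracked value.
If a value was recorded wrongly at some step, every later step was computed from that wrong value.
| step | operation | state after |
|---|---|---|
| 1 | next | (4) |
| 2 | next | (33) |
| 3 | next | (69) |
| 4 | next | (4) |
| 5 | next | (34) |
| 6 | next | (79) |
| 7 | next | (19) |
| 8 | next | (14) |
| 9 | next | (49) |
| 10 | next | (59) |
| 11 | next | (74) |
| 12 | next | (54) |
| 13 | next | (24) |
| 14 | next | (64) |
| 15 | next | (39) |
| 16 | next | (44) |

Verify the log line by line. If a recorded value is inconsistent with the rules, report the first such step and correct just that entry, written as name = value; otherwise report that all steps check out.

1. x = (10*69 + 79) mod 85 = 4 (agrees with the log)
2. x = (10*4 + 79) mod 85 = 34 (first mismatch against the log)
Conclusion: step 2 carries the first error; the entry should be x = 34.

step 2, x = 34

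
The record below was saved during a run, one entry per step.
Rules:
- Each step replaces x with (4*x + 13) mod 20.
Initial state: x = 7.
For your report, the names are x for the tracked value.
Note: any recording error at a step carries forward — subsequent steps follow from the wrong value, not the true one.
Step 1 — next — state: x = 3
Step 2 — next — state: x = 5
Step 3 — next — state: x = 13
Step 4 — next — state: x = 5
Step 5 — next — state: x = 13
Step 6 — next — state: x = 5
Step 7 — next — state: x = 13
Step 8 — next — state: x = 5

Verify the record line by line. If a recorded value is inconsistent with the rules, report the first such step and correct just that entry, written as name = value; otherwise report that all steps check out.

step 1: x = (4*7 + 13) mod 20 = 1 -> this is not what the record shows
The audit stops at step 1: the recorded entry is wrong and should be x = 1.

step 1, x = 1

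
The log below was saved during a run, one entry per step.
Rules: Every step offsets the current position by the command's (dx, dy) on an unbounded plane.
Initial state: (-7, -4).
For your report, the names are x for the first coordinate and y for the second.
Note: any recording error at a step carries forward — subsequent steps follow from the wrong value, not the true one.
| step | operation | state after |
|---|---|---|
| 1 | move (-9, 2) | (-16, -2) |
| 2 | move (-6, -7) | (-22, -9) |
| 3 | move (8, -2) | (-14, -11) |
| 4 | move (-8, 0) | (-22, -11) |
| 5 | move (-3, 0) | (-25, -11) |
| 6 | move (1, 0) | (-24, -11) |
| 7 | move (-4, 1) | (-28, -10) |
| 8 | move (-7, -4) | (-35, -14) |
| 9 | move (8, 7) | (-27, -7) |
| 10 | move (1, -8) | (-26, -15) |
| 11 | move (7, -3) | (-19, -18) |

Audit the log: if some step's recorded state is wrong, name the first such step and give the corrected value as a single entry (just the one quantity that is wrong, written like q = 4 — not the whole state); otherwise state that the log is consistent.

no error

Step 1: x = -7 + (-9) = -16, y = -4 + (2) = -2 — in agreement.
Step 2: x = -16 + (-6) = -22, y = -2 + (-7) = -9 — matches.
Step 3: x = -22 + (8) = -14, y = -9 + (-2) = -11 — no discrepancy.
Step 4: x = -14 + (-8) = -22, y = -11 + (0) = -11 — consistent with the log.
Step 5: x = -22 + (-3) = -25, y = -11 + (0) = -11 — matches.
Step 6: x = -25 + (1) = -24, y = -11 + (0) = -11 — same as recorded.
Step 7: x = -24 + (-4) = -28, y = -11 + (1) = -10 — confirmed correct.
Step 8: x = -28 + (-7) = -35, y = -10 + (-4) = -14 — exactly as logged.
Step 9: x = -35 + (8) = -27, y = -14 + (7) = -7 — in agreement.
Step 10: x = -27 + (1) = -26, y = -7 + (-8) = -15 — exactly as logged.
Step 11: x = -26 + (7) = -19, y = -15 + (-3) = -18 — exactly as logged.
No step deviates from the rules.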